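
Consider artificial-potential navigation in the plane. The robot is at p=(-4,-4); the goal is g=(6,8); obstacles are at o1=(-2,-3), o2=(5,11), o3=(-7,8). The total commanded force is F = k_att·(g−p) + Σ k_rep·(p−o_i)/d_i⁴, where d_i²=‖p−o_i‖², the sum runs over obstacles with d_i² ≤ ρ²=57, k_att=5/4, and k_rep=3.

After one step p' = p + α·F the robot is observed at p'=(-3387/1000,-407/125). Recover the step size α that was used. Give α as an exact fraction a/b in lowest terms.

α = 1/20

F_att = 5/4·(g−p) = 5/4·(10,12) = (12.5000,15.0000)
o1: d²=5 ≤ ρ²=57; F_rep = 3·(-2,-1)/5² = (-0.2400,-0.1200)
o2: d²=306 > ρ²=57 → inactive
o3: d²=153 > ρ²=57 → inactive
F = F_att + ΣF_rep = (12.2600,14.8800)
Δp = p'−p = (0.6130,0.7440); α = Δx/Fx = (613/1000) / (613/50) = 1/20
check: Δy/Fy = (93/125) / (372/25) = 1/20 ✓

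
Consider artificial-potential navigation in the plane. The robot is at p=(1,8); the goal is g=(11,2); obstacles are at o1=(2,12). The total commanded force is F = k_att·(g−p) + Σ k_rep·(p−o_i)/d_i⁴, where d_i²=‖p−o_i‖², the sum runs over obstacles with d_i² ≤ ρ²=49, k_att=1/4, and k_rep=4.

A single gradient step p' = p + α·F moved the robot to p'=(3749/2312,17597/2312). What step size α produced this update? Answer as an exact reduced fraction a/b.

F_att = 1/4·(g−p) = 1/4·(10,-6) = (2.5000,-1.5000)
o1: d²=17 ≤ ρ²=49; F_rep = 4·(-1,-4)/17² = (-0.0138,-0.0554)
F = F_att + ΣF_rep = (2.4862,-1.5554)
Δp = p'−p = (0.6215,-0.3888); α = Δx/Fx = (1437/2312) / (1437/578) = 1/4
check: Δy/Fy = (-899/2312) / (-899/578) = 1/4 ✓

α = 1/4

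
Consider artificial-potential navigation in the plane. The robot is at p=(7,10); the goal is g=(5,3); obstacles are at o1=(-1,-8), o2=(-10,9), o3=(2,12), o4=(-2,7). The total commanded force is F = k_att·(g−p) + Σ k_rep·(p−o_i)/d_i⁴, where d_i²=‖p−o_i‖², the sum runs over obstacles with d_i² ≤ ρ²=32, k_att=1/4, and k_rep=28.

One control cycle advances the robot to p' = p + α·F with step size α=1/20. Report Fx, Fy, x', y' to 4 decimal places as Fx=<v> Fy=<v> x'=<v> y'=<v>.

Fx=-0.3335 Fy=-1.8166 x'=6.9833 y'=9.9092

F_att = 1/4·(g−p) = 1/4·(-2,-7) = (-0.5000,-1.7500)
o1: d²=388 > ρ²=32 → inactive
o2: d²=290 > ρ²=32 → inactive
o3: d²=29 ≤ ρ²=32; F_rep = 28·(5,-2)/29² = (0.1665,-0.0666)
o4: d²=90 > ρ²=32 → inactive
F = F_att + ΣF_rep = (-0.3335,-1.8166)
p' = p + 1/20·F = (6.9833,9.9092)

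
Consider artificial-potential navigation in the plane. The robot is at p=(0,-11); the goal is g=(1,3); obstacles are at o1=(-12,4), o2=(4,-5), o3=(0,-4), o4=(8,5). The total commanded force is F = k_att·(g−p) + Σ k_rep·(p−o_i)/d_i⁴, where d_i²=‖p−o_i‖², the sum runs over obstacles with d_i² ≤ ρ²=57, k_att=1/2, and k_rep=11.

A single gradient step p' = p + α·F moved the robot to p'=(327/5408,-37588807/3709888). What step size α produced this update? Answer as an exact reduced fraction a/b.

F_att = 1/2·(g−p) = 1/2·(1,14) = (0.5000,7.0000)
o1: d²=369 > ρ²=57 → inactive
o2: d²=52 ≤ ρ²=57; F_rep = 11·(-4,-6)/52² = (-0.0163,-0.0244)
o3: d²=49 ≤ ρ²=57; F_rep = 11·(0,-7)/49² = (0.0000,-0.0321)
o4: d²=320 > ρ²=57 → inactive
F = F_att + ΣF_rep = (0.4837,6.9435)
Δp = p'−p = (0.0605,0.8679); α = Δx/Fx = (327/5408) / (327/676) = 1/8
check: Δy/Fy = (3219961/3709888) / (3219961/463736) = 1/8 ✓

α = 1/8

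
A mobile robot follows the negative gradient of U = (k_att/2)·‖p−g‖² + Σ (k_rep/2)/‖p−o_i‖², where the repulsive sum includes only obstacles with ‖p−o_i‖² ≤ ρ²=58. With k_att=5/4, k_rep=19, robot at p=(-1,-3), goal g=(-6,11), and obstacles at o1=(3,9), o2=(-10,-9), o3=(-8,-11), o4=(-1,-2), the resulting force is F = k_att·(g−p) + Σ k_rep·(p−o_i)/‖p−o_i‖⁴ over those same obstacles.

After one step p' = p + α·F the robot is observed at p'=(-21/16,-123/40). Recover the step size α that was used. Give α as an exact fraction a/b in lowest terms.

α = 1/20

F_att = 5/4·(g−p) = 5/4·(-5,14) = (-6.2500,17.5000)
o1: d²=160 > ρ²=58 → inactive
o2: d²=117 > ρ²=58 → inactive
o3: d²=113 > ρ²=58 → inactive
o4: d²=1 ≤ ρ²=58; F_rep = 19·(0,-1)/1² = (0.0000,-19.0000)
F = F_att + ΣF_rep = (-6.2500,-1.5000)
Δp = p'−p = (-0.3125,-0.0750); α = Δx/Fx = (-5/16) / (-25/4) = 1/20
check: Δy/Fy = (-3/40) / (-3/2) = 1/20 ✓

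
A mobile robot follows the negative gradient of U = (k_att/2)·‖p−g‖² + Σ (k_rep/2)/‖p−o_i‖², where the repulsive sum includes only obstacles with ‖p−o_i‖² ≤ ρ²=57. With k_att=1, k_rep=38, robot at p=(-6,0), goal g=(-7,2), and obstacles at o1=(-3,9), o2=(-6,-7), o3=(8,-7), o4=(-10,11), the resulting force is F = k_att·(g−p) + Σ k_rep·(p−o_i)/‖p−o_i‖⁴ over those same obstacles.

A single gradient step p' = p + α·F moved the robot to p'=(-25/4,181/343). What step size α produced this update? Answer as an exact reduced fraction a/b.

F_att = 1·(g−p) = 1·(-1,2) = (-1.0000,2.0000)
o1: d²=90 > ρ²=57 → inactive
o2: d²=49 ≤ ρ²=57; F_rep = 38·(0,7)/49² = (0.0000,0.1108)
o3: d²=245 > ρ²=57 → inactive
o4: d²=137 > ρ²=57 → inactive
F = F_att + ΣF_rep = (-1.0000,2.1108)
Δp = p'−p = (-0.2500,0.5277); α = Δx/Fx = (-1/4) / (-1) = 1/4
check: Δy/Fy = (181/343) / (724/343) = 1/4 ✓

α = 1/4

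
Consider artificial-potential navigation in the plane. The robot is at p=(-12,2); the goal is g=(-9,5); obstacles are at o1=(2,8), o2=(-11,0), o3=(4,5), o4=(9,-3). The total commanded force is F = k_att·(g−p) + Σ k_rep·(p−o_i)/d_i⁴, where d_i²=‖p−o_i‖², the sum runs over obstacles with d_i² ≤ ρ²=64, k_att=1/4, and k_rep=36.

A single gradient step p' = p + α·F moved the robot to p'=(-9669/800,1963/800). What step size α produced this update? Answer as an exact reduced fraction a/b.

α = 1/8

F_att = 1/4·(g−p) = 1/4·(3,3) = (0.7500,0.7500)
o1: d²=232 > ρ²=64 → inactive
o2: d²=5 ≤ ρ²=64; F_rep = 36·(-1,2)/5² = (-1.4400,2.8800)
o3: d²=265 > ρ²=64 → inactive
o4: d²=466 > ρ²=64 → inactive
F = F_att + ΣF_rep = (-0.6900,3.6300)
Δp = p'−p = (-0.0862,0.4537); α = Δx/Fx = (-69/800) / (-69/100) = 1/8
check: Δy/Fy = (363/800) / (363/100) = 1/8 ✓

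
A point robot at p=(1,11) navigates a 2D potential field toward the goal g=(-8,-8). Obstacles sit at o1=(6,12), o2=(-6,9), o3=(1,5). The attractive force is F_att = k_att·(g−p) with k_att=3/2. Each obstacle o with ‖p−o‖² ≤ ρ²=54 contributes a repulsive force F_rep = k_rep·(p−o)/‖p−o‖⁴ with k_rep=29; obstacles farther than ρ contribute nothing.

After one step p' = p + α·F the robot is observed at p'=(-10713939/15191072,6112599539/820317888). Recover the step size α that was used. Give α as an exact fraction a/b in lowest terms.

F_att = 3/2·(g−p) = 3/2·(-9,-19) = (-13.5000,-28.5000)
o1: d²=26 ≤ ρ²=54; F_rep = 29·(-5,-1)/26² = (-0.2145,-0.0429)
o2: d²=53 ≤ ρ²=54; F_rep = 29·(7,2)/53² = (0.0723,0.0206)
o3: d²=36 ≤ ρ²=54; F_rep = 29·(0,6)/36² = (0.0000,0.1343)
F = F_att + ΣF_rep = (-13.6422,-28.3880)
Δp = p'−p = (-1.7053,-3.5485); α = Δx/Fx = (-25905011/15191072) / (-25905011/1898884) = 1/8
check: Δy/Fy = (-2910897229/820317888) / (-2910897229/102539736) = 1/8 ✓

α = 1/8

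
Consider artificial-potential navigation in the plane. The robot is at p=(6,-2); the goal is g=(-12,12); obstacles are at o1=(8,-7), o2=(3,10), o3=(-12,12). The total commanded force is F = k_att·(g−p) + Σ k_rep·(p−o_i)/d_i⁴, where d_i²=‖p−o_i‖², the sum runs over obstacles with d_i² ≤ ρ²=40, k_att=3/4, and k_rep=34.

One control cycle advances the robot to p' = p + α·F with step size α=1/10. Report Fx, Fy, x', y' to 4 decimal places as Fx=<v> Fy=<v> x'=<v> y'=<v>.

F_att = 3/4·(g−p) = 3/4·(-18,14) = (-13.5000,10.5000)
o1: d²=29 ≤ ρ²=40; F_rep = 34·(-2,5)/29² = (-0.0809,0.2021)
o2: d²=153 > ρ²=40 → inactive
o3: d²=520 > ρ²=40 → inactive
F = F_att + ΣF_rep = (-13.5809,10.7021)
p' = p + 1/10·F = (4.6419,-0.9298)

Fx=-13.5809 Fy=10.7021 x'=4.6419 y'=-0.9298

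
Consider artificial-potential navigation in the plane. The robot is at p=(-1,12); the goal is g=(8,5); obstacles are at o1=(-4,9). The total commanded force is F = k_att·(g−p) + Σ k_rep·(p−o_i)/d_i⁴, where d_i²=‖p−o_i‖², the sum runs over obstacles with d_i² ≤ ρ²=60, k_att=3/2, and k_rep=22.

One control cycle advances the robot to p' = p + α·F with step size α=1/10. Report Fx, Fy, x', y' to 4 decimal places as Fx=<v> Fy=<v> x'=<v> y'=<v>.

Fx=13.7037 Fy=-10.2963 x'=0.3704 y'=10.9704

F_att = 3/2·(g−p) = 3/2·(9,-7) = (13.5000,-10.5000)
o1: d²=18 ≤ ρ²=60; F_rep = 22·(3,3)/18² = (0.2037,0.2037)
F = F_att + ΣF_rep = (13.7037,-10.2963)
p' = p + 1/10·F = (0.3704,10.9704)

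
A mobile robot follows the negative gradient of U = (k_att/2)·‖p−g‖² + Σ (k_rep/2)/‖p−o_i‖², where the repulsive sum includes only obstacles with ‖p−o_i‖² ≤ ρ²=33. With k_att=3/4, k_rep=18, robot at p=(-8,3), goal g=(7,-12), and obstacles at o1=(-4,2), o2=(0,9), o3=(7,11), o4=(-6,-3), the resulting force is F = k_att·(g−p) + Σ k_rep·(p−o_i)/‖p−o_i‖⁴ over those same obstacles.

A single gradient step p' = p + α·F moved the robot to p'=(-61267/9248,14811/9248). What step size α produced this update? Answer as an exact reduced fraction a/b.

F_att = 3/4·(g−p) = 3/4·(15,-15) = (11.2500,-11.2500)
o1: d²=17 ≤ ρ²=33; F_rep = 18·(-4,1)/17² = (-0.2491,0.0623)
o2: d²=100 > ρ²=33 → inactive
o3: d²=289 > ρ²=33 → inactive
o4: d²=40 > ρ²=33 → inactive
F = F_att + ΣF_rep = (11.0009,-11.1877)
Δp = p'−p = (1.3751,-1.3985); α = Δx/Fx = (12717/9248) / (12717/1156) = 1/8
check: Δy/Fy = (-12933/9248) / (-12933/1156) = 1/8 ✓

α = 1/8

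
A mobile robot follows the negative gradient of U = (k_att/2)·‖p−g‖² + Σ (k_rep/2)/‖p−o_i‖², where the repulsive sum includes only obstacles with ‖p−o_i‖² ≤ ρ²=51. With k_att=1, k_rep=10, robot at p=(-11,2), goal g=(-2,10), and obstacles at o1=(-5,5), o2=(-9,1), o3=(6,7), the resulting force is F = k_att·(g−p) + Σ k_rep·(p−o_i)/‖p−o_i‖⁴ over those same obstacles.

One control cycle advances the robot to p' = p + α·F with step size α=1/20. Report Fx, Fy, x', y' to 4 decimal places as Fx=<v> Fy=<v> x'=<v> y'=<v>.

Fx=8.1704 Fy=8.3852 x'=-10.5915 y'=2.4193

F_att = 1·(g−p) = 1·(9,8) = (9.0000,8.0000)
o1: d²=45 ≤ ρ²=51; F_rep = 10·(-6,-3)/45² = (-0.0296,-0.0148)
o2: d²=5 ≤ ρ²=51; F_rep = 10·(-2,1)/5² = (-0.8000,0.4000)
o3: d²=314 > ρ²=51 → inactive
F = F_att + ΣF_rep = (8.1704,8.3852)
p' = p + 1/20·F = (-10.5915,2.4193)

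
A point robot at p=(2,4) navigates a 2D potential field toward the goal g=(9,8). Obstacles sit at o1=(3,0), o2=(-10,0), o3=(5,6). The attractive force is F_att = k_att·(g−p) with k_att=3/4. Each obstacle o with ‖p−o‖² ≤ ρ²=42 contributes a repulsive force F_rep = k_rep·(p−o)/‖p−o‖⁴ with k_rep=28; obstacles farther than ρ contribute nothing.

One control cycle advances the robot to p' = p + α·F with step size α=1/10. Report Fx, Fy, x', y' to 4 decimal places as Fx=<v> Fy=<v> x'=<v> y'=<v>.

F_att = 3/4·(g−p) = 3/4·(7,4) = (5.2500,3.0000)
o1: d²=17 ≤ ρ²=42; F_rep = 28·(-1,4)/17² = (-0.0969,0.3875)
o2: d²=160 > ρ²=42 → inactive
o3: d²=13 ≤ ρ²=42; F_rep = 28·(-3,-2)/13² = (-0.4970,-0.3314)
F = F_att + ΣF_rep = (4.6561,3.0562)
p' = p + 1/10·F = (2.4656,4.3056)

Fx=4.6561 Fy=3.0562 x'=2.4656 y'=4.3056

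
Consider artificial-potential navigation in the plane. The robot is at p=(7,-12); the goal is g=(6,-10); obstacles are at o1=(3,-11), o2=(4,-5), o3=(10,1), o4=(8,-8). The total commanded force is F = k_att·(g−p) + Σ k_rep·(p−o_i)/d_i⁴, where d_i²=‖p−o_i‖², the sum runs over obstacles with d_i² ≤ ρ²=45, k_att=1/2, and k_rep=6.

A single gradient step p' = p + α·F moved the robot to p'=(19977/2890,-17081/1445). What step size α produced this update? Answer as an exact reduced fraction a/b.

F_att = 1/2·(g−p) = 1/2·(-1,2) = (-0.5000,1.0000)
o1: d²=17 ≤ ρ²=45; F_rep = 6·(4,-1)/17² = (0.0830,-0.0208)
o2: d²=58 > ρ²=45 → inactive
o3: d²=178 > ρ²=45 → inactive
o4: d²=17 ≤ ρ²=45; F_rep = 6·(-1,-4)/17² = (-0.0208,-0.0830)
F = F_att + ΣF_rep = (-0.4377,0.8962)
Δp = p'−p = (-0.0875,0.1792); α = Δx/Fx = (-253/2890) / (-253/578) = 1/5
check: Δy/Fy = (259/1445) / (259/289) = 1/5 ✓

α = 1/5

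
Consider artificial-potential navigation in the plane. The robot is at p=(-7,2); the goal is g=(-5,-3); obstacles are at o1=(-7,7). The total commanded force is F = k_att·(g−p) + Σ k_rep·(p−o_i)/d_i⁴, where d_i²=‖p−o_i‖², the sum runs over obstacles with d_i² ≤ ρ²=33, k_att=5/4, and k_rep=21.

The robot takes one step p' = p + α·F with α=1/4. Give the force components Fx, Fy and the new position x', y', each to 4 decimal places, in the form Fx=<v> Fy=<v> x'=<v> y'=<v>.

F_att = 5/4·(g−p) = 5/4·(2,-5) = (2.5000,-6.2500)
o1: d²=25 ≤ ρ²=33; F_rep = 21·(0,-5)/25² = (0.0000,-0.1680)
F = F_att + ΣF_rep = (2.5000,-6.4180)
p' = p + 1/4·F = (-6.3750,0.3955)

Fx=2.5000 Fy=-6.4180 x'=-6.3750 y'=0.3955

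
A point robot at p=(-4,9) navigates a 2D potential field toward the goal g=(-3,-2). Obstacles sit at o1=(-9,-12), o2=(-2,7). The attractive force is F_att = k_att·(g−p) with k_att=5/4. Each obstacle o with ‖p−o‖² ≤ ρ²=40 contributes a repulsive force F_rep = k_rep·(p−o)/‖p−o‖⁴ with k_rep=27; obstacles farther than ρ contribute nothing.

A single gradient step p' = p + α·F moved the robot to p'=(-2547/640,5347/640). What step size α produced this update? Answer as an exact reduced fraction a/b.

F_att = 5/4·(g−p) = 5/4·(1,-11) = (1.2500,-13.7500)
o1: d²=466 > ρ²=40 → inactive
o2: d²=8 ≤ ρ²=40; F_rep = 27·(-2,2)/8² = (-0.8438,0.8438)
F = F_att + ΣF_rep = (0.4062,-12.9062)
Δp = p'−p = (0.0203,-0.6453); α = Δx/Fx = (13/640) / (13/32) = 1/20
check: Δy/Fy = (-413/640) / (-413/32) = 1/20 ✓

α = 1/20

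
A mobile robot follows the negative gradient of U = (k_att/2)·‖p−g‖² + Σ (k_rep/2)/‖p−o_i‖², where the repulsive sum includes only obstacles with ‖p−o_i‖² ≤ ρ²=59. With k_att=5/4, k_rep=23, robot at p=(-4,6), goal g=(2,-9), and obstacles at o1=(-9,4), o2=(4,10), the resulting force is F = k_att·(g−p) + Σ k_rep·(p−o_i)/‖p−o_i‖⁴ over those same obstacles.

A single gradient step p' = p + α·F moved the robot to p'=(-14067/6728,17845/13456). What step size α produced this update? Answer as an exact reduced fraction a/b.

α = 1/4

F_att = 5/4·(g−p) = 5/4·(6,-15) = (7.5000,-18.7500)
o1: d²=29 ≤ ρ²=59; F_rep = 23·(5,2)/29² = (0.1367,0.0547)
o2: d²=80 > ρ²=59 → inactive
F = F_att + ΣF_rep = (7.6367,-18.6953)
Δp = p'−p = (1.9092,-4.6738); α = Δx/Fx = (12845/6728) / (12845/1682) = 1/4
check: Δy/Fy = (-62891/13456) / (-62891/3364) = 1/4 ✓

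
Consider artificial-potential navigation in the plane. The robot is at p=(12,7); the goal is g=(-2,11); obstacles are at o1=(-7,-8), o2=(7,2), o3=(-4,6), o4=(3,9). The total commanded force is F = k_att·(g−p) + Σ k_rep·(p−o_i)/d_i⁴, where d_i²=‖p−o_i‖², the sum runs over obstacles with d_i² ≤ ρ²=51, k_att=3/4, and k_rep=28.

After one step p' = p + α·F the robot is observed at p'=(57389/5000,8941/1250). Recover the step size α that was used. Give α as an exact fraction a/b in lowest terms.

F_att = 3/4·(g−p) = 3/4·(-14,4) = (-10.5000,3.0000)
o1: d²=586 > ρ²=51 → inactive
o2: d²=50 ≤ ρ²=51; F_rep = 28·(5,5)/50² = (0.0560,0.0560)
o3: d²=257 > ρ²=51 → inactive
o4: d²=85 > ρ²=51 → inactive
F = F_att + ΣF_rep = (-10.4440,3.0560)
Δp = p'−p = (-0.5222,0.1528); α = Δx/Fx = (-2611/5000) / (-2611/250) = 1/20
check: Δy/Fy = (191/1250) / (382/125) = 1/20 ✓

α = 1/20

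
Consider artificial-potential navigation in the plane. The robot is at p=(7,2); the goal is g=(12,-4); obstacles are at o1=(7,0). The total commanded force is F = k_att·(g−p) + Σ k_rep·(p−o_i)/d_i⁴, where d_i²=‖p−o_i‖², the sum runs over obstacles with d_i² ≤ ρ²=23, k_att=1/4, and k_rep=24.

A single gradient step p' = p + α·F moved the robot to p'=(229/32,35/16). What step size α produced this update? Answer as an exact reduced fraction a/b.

F_att = 1/4·(g−p) = 1/4·(5,-6) = (1.2500,-1.5000)
o1: d²=4 ≤ ρ²=23; F_rep = 24·(0,2)/4² = (0.0000,3.0000)
F = F_att + ΣF_rep = (1.2500,1.5000)
Δp = p'−p = (0.1562,0.1875); α = Δx/Fx = (5/32) / (5/4) = 1/8
check: Δy/Fy = (3/16) / (3/2) = 1/8 ✓

α = 1/8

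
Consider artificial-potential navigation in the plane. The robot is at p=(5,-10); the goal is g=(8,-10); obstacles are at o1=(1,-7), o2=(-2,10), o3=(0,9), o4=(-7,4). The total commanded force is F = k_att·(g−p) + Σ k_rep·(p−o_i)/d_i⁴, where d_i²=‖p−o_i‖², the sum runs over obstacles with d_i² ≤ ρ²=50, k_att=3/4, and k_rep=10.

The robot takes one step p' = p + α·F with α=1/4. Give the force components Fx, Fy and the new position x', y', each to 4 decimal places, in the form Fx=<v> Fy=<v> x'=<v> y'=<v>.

Fx=2.3140 Fy=-0.0480 x'=5.5785 y'=-10.0120

F_att = 3/4·(g−p) = 3/4·(3,0) = (2.2500,0.0000)
o1: d²=25 ≤ ρ²=50; F_rep = 10·(4,-3)/25² = (0.0640,-0.0480)
o2: d²=449 > ρ²=50 → inactive
o3: d²=386 > ρ²=50 → inactive
o4: d²=340 > ρ²=50 → inactive
F = F_att + ΣF_rep = (2.3140,-0.0480)
p' = p + 1/4·F = (5.5785,-10.0120)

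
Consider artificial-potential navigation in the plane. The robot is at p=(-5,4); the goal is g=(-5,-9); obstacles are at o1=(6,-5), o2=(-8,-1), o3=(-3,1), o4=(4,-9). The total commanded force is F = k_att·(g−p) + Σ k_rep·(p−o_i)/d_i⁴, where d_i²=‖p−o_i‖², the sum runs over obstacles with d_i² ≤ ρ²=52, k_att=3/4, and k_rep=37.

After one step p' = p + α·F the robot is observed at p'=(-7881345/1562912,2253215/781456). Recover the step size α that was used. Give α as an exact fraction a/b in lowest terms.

F_att = 3/4·(g−p) = 3/4·(0,-13) = (0.0000,-9.7500)
o1: d²=202 > ρ²=52 → inactive
o2: d²=34 ≤ ρ²=52; F_rep = 37·(3,5)/34² = (0.0960,0.1600)
o3: d²=13 ≤ ρ²=52; F_rep = 37·(-2,3)/13² = (-0.4379,0.6568)
o4: d²=250 > ρ²=52 → inactive
F = F_att + ΣF_rep = (-0.3418,-8.9332)
Δp = p'−p = (-0.0427,-1.1166); α = Δx/Fx = (-66785/1562912) / (-66785/195364) = 1/8
check: Δy/Fy = (-872609/781456) / (-872609/97682) = 1/8 ✓

α = 1/8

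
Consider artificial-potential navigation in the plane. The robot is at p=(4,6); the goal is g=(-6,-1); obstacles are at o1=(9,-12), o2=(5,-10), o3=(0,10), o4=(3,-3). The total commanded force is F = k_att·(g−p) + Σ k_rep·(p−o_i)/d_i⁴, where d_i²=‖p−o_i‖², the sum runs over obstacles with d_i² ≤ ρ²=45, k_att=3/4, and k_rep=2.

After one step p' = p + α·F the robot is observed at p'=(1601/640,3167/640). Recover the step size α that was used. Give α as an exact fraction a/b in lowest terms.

F_att = 3/4·(g−p) = 3/4·(-10,-7) = (-7.5000,-5.2500)
o1: d²=349 > ρ²=45 → inactive
o2: d²=257 > ρ²=45 → inactive
o3: d²=32 ≤ ρ²=45; F_rep = 2·(4,-4)/32² = (0.0078,-0.0078)
o4: d²=82 > ρ²=45 → inactive
F = F_att + ΣF_rep = (-7.4922,-5.2578)
Δp = p'−p = (-1.4984,-1.0516); α = Δx/Fx = (-959/640) / (-959/128) = 1/5
check: Δy/Fy = (-673/640) / (-673/128) = 1/5 ✓

α = 1/5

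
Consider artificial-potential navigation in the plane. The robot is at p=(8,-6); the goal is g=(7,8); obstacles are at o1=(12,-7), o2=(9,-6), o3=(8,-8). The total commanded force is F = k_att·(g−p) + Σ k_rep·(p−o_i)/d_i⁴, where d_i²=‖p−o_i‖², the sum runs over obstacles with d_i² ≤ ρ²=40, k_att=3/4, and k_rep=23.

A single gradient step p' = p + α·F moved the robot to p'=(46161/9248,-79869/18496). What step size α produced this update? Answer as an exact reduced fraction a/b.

α = 1/8

F_att = 3/4·(g−p) = 3/4·(-1,14) = (-0.7500,10.5000)
o1: d²=17 ≤ ρ²=40; F_rep = 23·(-4,1)/17² = (-0.3183,0.0796)
o2: d²=1 ≤ ρ²=40; F_rep = 23·(-1,0)/1² = (-23.0000,0.0000)
o3: d²=4 ≤ ρ²=40; F_rep = 23·(0,2)/4² = (0.0000,2.8750)
F = F_att + ΣF_rep = (-24.0683,13.4546)
Δp = p'−p = (-3.0085,1.6818); α = Δx/Fx = (-27823/9248) / (-27823/1156) = 1/8
check: Δy/Fy = (31107/18496) / (31107/2312) = 1/8 ✓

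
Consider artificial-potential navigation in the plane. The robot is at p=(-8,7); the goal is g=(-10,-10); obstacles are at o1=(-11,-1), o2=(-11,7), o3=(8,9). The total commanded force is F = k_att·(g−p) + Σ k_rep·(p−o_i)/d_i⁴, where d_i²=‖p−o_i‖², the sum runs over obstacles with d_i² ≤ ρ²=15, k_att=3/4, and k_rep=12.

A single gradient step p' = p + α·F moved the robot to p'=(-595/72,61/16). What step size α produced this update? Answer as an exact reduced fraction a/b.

F_att = 3/4·(g−p) = 3/4·(-2,-17) = (-1.5000,-12.7500)
o1: d²=73 > ρ²=15 → inactive
o2: d²=9 ≤ ρ²=15; F_rep = 12·(3,0)/9² = (0.4444,0.0000)
o3: d²=260 > ρ²=15 → inactive
F = F_att + ΣF_rep = (-1.0556,-12.7500)
Δp = p'−p = (-0.2639,-3.1875); α = Δx/Fx = (-19/72) / (-19/18) = 1/4
check: Δy/Fy = (-51/16) / (-51/4) = 1/4 ✓

α = 1/4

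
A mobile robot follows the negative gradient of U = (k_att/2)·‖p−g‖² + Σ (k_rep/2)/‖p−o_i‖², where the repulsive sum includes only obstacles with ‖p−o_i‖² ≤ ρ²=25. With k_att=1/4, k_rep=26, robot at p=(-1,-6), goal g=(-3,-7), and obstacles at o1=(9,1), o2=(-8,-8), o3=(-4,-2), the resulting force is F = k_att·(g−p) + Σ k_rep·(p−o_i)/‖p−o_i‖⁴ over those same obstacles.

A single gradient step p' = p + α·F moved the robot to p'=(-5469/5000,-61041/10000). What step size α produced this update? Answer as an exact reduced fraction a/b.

α = 1/4

F_att = 1/4·(g−p) = 1/4·(-2,-1) = (-0.5000,-0.2500)
o1: d²=149 > ρ²=25 → inactive
o2: d²=53 > ρ²=25 → inactive
o3: d²=25 ≤ ρ²=25; F_rep = 26·(3,-4)/25² = (0.1248,-0.1664)
F = F_att + ΣF_rep = (-0.3752,-0.4164)
Δp = p'−p = (-0.0938,-0.1041); α = Δx/Fx = (-469/5000) / (-469/1250) = 1/4
check: Δy/Fy = (-1041/10000) / (-1041/2500) = 1/4 ✓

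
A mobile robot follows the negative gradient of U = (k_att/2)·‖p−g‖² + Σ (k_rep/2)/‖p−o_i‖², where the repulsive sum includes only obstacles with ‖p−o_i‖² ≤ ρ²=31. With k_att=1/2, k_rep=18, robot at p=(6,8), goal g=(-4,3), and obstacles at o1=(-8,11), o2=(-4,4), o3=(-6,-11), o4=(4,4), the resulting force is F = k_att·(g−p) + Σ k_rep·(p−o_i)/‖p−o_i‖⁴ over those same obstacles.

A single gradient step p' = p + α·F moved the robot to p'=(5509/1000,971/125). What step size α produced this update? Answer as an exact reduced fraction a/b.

α = 1/10

F_att = 1/2·(g−p) = 1/2·(-10,-5) = (-5.0000,-2.5000)
o1: d²=205 > ρ²=31 → inactive
o2: d²=116 > ρ²=31 → inactive
o3: d²=505 > ρ²=31 → inactive
o4: d²=20 ≤ ρ²=31; F_rep = 18·(2,4)/20² = (0.0900,0.1800)
F = F_att + ΣF_rep = (-4.9100,-2.3200)
Δp = p'−p = (-0.4910,-0.2320); α = Δx/Fx = (-491/1000) / (-491/100) = 1/10
check: Δy/Fy = (-29/125) / (-58/25) = 1/10 ✓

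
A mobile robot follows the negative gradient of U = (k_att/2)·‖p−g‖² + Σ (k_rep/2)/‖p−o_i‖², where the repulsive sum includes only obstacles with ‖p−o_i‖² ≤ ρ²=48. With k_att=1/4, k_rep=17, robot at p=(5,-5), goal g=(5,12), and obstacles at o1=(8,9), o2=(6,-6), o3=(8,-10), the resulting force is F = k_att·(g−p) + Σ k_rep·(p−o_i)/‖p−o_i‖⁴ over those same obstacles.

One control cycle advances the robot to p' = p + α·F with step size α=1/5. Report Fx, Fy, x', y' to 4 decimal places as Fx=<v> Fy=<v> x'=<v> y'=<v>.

Fx=-4.2941 Fy=8.5735 x'=4.1412 y'=-3.2853

F_att = 1/4·(g−p) = 1/4·(0,17) = (0.0000,4.2500)
o1: d²=205 > ρ²=48 → inactive
o2: d²=2 ≤ ρ²=48; F_rep = 17·(-1,1)/2² = (-4.2500,4.2500)
o3: d²=34 ≤ ρ²=48; F_rep = 17·(-3,5)/34² = (-0.0441,0.0735)
F = F_att + ΣF_rep = (-4.2941,8.5735)
p' = p + 1/5·F = (4.1412,-3.2853)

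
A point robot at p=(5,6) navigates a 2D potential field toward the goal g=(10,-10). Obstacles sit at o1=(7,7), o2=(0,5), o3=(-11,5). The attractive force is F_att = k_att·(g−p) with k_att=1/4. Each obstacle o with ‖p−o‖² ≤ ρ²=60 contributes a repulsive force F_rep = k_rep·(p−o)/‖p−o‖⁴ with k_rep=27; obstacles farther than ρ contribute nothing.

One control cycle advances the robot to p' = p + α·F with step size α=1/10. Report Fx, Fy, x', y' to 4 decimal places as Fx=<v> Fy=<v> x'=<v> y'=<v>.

Fx=-0.7103 Fy=-5.0401 x'=4.9290 y'=5.4960

F_att = 1/4·(g−p) = 1/4·(5,-16) = (1.2500,-4.0000)
o1: d²=5 ≤ ρ²=60; F_rep = 27·(-2,-1)/5² = (-2.1600,-1.0800)
o2: d²=26 ≤ ρ²=60; F_rep = 27·(5,1)/26² = (0.1997,0.0399)
o3: d²=257 > ρ²=60 → inactive
F = F_att + ΣF_rep = (-0.7103,-5.0401)
p' = p + 1/10·F = (4.9290,5.4960)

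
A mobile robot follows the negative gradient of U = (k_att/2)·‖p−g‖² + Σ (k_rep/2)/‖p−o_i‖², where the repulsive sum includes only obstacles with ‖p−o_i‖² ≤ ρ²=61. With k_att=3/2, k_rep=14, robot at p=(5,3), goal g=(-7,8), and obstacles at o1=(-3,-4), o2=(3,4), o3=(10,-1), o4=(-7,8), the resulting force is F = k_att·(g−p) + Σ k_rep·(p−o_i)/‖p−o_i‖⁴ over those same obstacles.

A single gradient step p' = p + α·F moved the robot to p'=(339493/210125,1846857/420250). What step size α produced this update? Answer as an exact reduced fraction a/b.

F_att = 3/2·(g−p) = 3/2·(-12,5) = (-18.0000,7.5000)
o1: d²=113 > ρ²=61 → inactive
o2: d²=5 ≤ ρ²=61; F_rep = 14·(2,-1)/5² = (1.1200,-0.5600)
o3: d²=41 ≤ ρ²=61; F_rep = 14·(-5,4)/41² = (-0.0416,0.0333)
o4: d²=169 > ρ²=61 → inactive
F = F_att + ΣF_rep = (-16.9216,6.9733)
Δp = p'−p = (-3.3843,1.3947); α = Δx/Fx = (-711132/210125) / (-711132/42025) = 1/5
check: Δy/Fy = (586107/420250) / (586107/84050) = 1/5 ✓

α = 1/5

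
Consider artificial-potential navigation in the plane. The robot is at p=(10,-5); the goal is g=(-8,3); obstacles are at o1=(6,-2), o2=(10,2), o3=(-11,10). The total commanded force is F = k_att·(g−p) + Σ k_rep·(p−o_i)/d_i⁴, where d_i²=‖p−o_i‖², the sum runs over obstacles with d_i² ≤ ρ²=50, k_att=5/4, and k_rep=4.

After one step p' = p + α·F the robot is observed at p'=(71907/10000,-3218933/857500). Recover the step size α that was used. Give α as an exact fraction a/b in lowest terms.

F_att = 5/4·(g−p) = 5/4·(-18,8) = (-22.5000,10.0000)
o1: d²=25 ≤ ρ²=50; F_rep = 4·(4,-3)/25² = (0.0256,-0.0192)
o2: d²=49 ≤ ρ²=50; F_rep = 4·(0,-7)/49² = (0.0000,-0.0117)
o3: d²=666 > ρ²=50 → inactive
F = F_att + ΣF_rep = (-22.4744,9.9691)
Δp = p'−p = (-2.8093,1.2461); α = Δx/Fx = (-28093/10000) / (-28093/1250) = 1/8
check: Δy/Fy = (1068567/857500) / (2137134/214375) = 1/8 ✓

α = 1/8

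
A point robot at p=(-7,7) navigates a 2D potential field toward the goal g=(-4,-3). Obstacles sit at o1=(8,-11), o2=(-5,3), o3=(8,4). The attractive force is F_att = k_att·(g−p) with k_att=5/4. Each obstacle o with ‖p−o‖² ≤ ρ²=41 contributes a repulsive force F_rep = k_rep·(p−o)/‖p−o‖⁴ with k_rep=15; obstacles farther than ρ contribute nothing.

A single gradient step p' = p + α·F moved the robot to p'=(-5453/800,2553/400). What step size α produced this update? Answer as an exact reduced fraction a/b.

F_att = 5/4·(g−p) = 5/4·(3,-10) = (3.7500,-12.5000)
o1: d²=549 > ρ²=41 → inactive
o2: d²=20 ≤ ρ²=41; F_rep = 15·(-2,4)/20² = (-0.0750,0.1500)
o3: d²=234 > ρ²=41 → inactive
F = F_att + ΣF_rep = (3.6750,-12.3500)
Δp = p'−p = (0.1837,-0.6175); α = Δx/Fx = (147/800) / (147/40) = 1/20
check: Δy/Fy = (-247/400) / (-247/20) = 1/20 ✓

α = 1/20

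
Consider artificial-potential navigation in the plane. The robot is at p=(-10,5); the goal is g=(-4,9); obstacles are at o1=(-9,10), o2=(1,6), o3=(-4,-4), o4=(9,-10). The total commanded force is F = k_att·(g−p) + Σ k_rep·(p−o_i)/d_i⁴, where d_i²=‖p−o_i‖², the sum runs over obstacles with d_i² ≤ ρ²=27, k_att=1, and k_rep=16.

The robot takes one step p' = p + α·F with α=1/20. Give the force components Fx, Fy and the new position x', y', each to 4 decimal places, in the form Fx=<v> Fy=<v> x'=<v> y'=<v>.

F_att = 1·(g−p) = 1·(6,4) = (6.0000,4.0000)
o1: d²=26 ≤ ρ²=27; F_rep = 16·(-1,-5)/26² = (-0.0237,-0.1183)
o2: d²=122 > ρ²=27 → inactive
o3: d²=117 > ρ²=27 → inactive
o4: d²=586 > ρ²=27 → inactive
F = F_att + ΣF_rep = (5.9763,3.8817)
p' = p + 1/20·F = (-9.7012,5.1941)

Fx=5.9763 Fy=3.8817 x'=-9.7012 y'=5.1941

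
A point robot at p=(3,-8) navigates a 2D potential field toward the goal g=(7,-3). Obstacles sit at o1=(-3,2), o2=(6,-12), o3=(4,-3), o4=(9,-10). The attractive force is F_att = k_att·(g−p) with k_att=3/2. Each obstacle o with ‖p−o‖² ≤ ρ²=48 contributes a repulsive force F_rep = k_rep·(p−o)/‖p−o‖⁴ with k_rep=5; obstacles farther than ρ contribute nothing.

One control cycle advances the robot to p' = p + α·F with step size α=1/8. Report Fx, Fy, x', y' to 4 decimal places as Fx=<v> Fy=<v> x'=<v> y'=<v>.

F_att = 3/2·(g−p) = 3/2·(4,5) = (6.0000,7.5000)
o1: d²=136 > ρ²=48 → inactive
o2: d²=25 ≤ ρ²=48; F_rep = 5·(-3,4)/25² = (-0.0240,0.0320)
o3: d²=26 ≤ ρ²=48; F_rep = 5·(-1,-5)/26² = (-0.0074,-0.0370)
o4: d²=40 ≤ ρ²=48; F_rep = 5·(-6,2)/40² = (-0.0187,0.0063)
F = F_att + ΣF_rep = (5.9499,7.5013)
p' = p + 1/8·F = (3.7437,-7.0623)

Fx=5.9499 Fy=7.5013 x'=3.7437 y'=-7.0623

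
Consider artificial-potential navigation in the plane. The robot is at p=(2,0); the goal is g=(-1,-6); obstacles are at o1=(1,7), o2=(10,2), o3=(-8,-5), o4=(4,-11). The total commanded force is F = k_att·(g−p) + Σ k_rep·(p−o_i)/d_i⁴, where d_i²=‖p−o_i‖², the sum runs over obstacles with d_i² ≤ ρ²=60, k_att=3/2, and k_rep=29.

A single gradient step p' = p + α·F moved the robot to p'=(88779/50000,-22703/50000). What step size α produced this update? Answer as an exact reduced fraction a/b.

F_att = 3/2·(g−p) = 3/2·(-3,-6) = (-4.5000,-9.0000)
o1: d²=50 ≤ ρ²=60; F_rep = 29·(1,-7)/50² = (0.0116,-0.0812)
o2: d²=68 > ρ²=60 → inactive
o3: d²=125 > ρ²=60 → inactive
o4: d²=125 > ρ²=60 → inactive
F = F_att + ΣF_rep = (-4.4884,-9.0812)
Δp = p'−p = (-0.2244,-0.4541); α = Δx/Fx = (-11221/50000) / (-11221/2500) = 1/20
check: Δy/Fy = (-22703/50000) / (-22703/2500) = 1/20 ✓

α = 1/20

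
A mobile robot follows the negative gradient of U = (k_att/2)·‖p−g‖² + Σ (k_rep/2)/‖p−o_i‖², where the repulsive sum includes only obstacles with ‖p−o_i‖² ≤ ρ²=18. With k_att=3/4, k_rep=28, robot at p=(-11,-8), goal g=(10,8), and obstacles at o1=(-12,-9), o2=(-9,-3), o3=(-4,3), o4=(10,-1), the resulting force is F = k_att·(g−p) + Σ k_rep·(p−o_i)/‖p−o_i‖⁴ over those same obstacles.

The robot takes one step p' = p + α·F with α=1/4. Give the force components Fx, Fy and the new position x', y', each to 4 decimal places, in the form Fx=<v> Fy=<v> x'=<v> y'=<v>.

F_att = 3/4·(g−p) = 3/4·(21,16) = (15.7500,12.0000)
o1: d²=2 ≤ ρ²=18; F_rep = 28·(1,1)/2² = (7.0000,7.0000)
o2: d²=29 > ρ²=18 → inactive
o3: d²=170 > ρ²=18 → inactive
o4: d²=490 > ρ²=18 → inactive
F = F_att + ΣF_rep = (22.7500,19.0000)
p' = p + 1/4·F = (-5.3125,-3.2500)

Fx=22.7500 Fy=19.0000 x'=-5.3125 y'=-3.2500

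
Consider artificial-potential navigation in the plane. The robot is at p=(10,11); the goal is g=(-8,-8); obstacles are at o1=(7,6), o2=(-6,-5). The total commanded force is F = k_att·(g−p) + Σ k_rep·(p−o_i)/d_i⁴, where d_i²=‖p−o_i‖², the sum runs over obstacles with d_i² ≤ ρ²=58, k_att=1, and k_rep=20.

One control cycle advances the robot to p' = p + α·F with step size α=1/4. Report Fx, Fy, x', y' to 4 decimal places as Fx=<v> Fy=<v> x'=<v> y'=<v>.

F_att = 1·(g−p) = 1·(-18,-19) = (-18.0000,-19.0000)
o1: d²=34 ≤ ρ²=58; F_rep = 20·(3,5)/34² = (0.0519,0.0865)
o2: d²=512 > ρ²=58 → inactive
F = F_att + ΣF_rep = (-17.9481,-18.9135)
p' = p + 1/4·F = (5.5130,6.2716)

Fx=-17.9481 Fy=-18.9135 x'=5.5130 y'=6.2716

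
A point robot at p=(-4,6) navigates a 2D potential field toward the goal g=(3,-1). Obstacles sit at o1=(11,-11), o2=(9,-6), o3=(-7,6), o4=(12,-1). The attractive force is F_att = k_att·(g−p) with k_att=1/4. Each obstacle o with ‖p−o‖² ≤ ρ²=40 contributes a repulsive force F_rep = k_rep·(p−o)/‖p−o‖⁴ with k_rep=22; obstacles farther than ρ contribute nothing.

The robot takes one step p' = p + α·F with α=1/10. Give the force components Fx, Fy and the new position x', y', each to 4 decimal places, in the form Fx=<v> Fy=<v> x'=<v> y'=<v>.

F_att = 1/4·(g−p) = 1/4·(7,-7) = (1.7500,-1.7500)
o1: d²=514 > ρ²=40 → inactive
o2: d²=313 > ρ²=40 → inactive
o3: d²=9 ≤ ρ²=40; F_rep = 22·(3,0)/9² = (0.8148,0.0000)
o4: d²=305 > ρ²=40 → inactive
F = F_att + ΣF_rep = (2.5648,-1.7500)
p' = p + 1/10·F = (-3.7435,5.8250)

Fx=2.5648 Fy=-1.7500 x'=-3.7435 y'=5.8250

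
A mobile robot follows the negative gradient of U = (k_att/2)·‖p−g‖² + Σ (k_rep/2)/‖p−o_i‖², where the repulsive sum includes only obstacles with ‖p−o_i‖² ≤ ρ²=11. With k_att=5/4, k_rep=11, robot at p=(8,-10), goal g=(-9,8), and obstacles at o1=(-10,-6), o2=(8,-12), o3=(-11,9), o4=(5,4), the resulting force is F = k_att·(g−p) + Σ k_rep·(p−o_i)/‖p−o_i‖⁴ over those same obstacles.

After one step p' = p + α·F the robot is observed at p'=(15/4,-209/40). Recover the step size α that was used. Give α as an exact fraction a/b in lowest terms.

α = 1/5

F_att = 5/4·(g−p) = 5/4·(-17,18) = (-21.2500,22.5000)
o1: d²=340 > ρ²=11 → inactive
o2: d²=4 ≤ ρ²=11; F_rep = 11·(0,2)/4² = (0.0000,1.3750)
o3: d²=722 > ρ²=11 → inactive
o4: d²=205 > ρ²=11 → inactive
F = F_att + ΣF_rep = (-21.2500,23.8750)
Δp = p'−p = (-4.2500,4.7750); α = Δx/Fx = (-17/4) / (-85/4) = 1/5
check: Δy/Fy = (191/40) / (191/8) = 1/5 ✓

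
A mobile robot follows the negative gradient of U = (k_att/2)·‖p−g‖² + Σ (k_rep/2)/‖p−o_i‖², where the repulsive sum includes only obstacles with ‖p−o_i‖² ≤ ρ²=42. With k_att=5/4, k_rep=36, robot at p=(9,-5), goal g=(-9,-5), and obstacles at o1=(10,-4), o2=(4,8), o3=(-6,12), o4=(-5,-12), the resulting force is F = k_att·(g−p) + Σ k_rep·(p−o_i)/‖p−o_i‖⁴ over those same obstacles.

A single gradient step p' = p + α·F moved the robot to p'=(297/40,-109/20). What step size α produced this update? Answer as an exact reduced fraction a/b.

F_att = 5/4·(g−p) = 5/4·(-18,0) = (-22.5000,0.0000)
o1: d²=2 ≤ ρ²=42; F_rep = 36·(-1,-1)/2² = (-9.0000,-9.0000)
o2: d²=194 > ρ²=42 → inactive
o3: d²=514 > ρ²=42 → inactive
o4: d²=245 > ρ²=42 → inactive
F = F_att + ΣF_rep = (-31.5000,-9.0000)
Δp = p'−p = (-1.5750,-0.4500); α = Δx/Fx = (-63/40) / (-63/2) = 1/20
check: Δy/Fy = (-9/20) / (-9) = 1/20 ✓

α = 1/20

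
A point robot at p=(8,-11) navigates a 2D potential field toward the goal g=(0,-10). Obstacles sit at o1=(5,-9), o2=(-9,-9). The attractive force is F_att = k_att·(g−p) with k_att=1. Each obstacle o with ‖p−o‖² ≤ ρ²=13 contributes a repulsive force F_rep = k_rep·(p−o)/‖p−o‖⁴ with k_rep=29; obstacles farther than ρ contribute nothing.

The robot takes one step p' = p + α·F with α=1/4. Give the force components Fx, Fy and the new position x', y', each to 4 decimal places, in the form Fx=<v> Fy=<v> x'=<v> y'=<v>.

Fx=-7.4852 Fy=0.6568 x'=6.1287 y'=-10.8358

F_att = 1·(g−p) = 1·(-8,1) = (-8.0000,1.0000)
o1: d²=13 ≤ ρ²=13; F_rep = 29·(3,-2)/13² = (0.5148,-0.3432)
o2: d²=293 > ρ²=13 → inactive
F = F_att + ΣF_rep = (-7.4852,0.6568)
p' = p + 1/4·F = (6.1287,-10.8358)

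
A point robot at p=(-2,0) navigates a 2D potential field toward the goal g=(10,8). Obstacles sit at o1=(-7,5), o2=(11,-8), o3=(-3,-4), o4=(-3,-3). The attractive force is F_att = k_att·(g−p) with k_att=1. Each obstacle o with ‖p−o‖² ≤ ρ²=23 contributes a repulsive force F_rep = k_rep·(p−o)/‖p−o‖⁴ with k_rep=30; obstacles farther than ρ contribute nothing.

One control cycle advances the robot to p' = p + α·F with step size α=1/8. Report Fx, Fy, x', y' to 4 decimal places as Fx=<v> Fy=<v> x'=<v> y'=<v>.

F_att = 1·(g−p) = 1·(12,8) = (12.0000,8.0000)
o1: d²=50 > ρ²=23 → inactive
o2: d²=233 > ρ²=23 → inactive
o3: d²=17 ≤ ρ²=23; F_rep = 30·(1,4)/17² = (0.1038,0.4152)
o4: d²=10 ≤ ρ²=23; F_rep = 30·(1,3)/10² = (0.3000,0.9000)
F = F_att + ΣF_rep = (12.4038,9.3152)
p' = p + 1/8·F = (-0.4495,1.1644)

Fx=12.4038 Fy=9.3152 x'=-0.4495 y'=1.1644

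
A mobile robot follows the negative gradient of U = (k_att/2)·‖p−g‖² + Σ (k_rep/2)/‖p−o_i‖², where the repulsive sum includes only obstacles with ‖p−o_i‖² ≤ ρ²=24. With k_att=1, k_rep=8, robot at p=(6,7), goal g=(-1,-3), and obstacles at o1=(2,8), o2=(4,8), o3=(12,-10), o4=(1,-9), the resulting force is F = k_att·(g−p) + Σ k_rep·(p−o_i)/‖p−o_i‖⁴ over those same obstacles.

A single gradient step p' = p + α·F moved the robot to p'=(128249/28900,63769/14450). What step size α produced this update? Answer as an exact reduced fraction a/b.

α = 1/4

F_att = 1·(g−p) = 1·(-7,-10) = (-7.0000,-10.0000)
o1: d²=17 ≤ ρ²=24; F_rep = 8·(4,-1)/17² = (0.1107,-0.0277)
o2: d²=5 ≤ ρ²=24; F_rep = 8·(2,-1)/5² = (0.6400,-0.3200)
o3: d²=325 > ρ²=24 → inactive
o4: d²=281 > ρ²=24 → inactive
F = F_att + ΣF_rep = (-6.2493,-10.3477)
Δp = p'−p = (-1.5623,-2.5869); α = Δx/Fx = (-45151/28900) / (-45151/7225) = 1/4
check: Δy/Fy = (-37381/14450) / (-74762/7225) = 1/4 ✓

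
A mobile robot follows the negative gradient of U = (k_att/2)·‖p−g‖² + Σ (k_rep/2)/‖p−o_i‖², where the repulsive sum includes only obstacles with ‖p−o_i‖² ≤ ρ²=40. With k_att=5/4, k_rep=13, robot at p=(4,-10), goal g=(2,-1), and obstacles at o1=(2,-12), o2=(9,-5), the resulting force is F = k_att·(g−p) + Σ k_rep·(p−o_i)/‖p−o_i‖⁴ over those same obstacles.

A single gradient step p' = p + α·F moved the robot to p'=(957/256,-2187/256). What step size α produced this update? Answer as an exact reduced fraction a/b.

α = 1/8

F_att = 5/4·(g−p) = 5/4·(-2,9) = (-2.5000,11.2500)
o1: d²=8 ≤ ρ²=40; F_rep = 13·(2,2)/8² = (0.4062,0.4062)
o2: d²=50 > ρ²=40 → inactive
F = F_att + ΣF_rep = (-2.0938,11.6562)
Δp = p'−p = (-0.2617,1.4570); α = Δx/Fx = (-67/256) / (-67/32) = 1/8
check: Δy/Fy = (373/256) / (373/32) = 1/8 ✓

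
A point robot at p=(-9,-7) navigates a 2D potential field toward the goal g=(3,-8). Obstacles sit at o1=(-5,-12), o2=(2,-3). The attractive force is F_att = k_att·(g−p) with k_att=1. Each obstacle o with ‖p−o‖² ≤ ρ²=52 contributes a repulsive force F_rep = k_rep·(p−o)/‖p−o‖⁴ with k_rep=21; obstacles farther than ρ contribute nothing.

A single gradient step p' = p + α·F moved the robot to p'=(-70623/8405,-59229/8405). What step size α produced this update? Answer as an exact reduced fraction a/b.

α = 1/20

F_att = 1·(g−p) = 1·(12,-1) = (12.0000,-1.0000)
o1: d²=41 ≤ ρ²=52; F_rep = 21·(-4,5)/41² = (-0.0500,0.0625)
o2: d²=137 > ρ²=52 → inactive
F = F_att + ΣF_rep = (11.9500,-0.9375)
Δp = p'−p = (0.5975,-0.0469); α = Δx/Fx = (5022/8405) / (20088/1681) = 1/20
check: Δy/Fy = (-394/8405) / (-1576/1681) = 1/20 ✓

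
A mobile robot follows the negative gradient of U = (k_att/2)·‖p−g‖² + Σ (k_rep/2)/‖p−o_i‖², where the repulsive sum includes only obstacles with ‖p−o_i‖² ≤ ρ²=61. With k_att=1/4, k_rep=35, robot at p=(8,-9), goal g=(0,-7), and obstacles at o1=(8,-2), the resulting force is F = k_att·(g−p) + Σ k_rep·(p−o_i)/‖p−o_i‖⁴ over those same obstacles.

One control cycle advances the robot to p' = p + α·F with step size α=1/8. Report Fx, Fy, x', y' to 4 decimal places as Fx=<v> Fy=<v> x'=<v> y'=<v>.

F_att = 1/4·(g−p) = 1/4·(-8,2) = (-2.0000,0.5000)
o1: d²=49 ≤ ρ²=61; F_rep = 35·(0,-7)/49² = (0.0000,-0.1020)
F = F_att + ΣF_rep = (-2.0000,0.3980)
p' = p + 1/8·F = (7.7500,-8.9503)

Fx=-2.0000 Fy=0.3980 x'=7.7500 y'=-8.9503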